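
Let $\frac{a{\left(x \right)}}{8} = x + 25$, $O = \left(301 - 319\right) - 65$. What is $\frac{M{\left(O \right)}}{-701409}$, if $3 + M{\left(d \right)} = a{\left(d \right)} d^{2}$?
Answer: $\frac{3196499}{701409} \approx 4.5573$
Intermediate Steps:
$O = -83$ ($O = -18 - 65 = -83$)
$a{\left(x \right)} = 200 + 8 x$ ($a{\left(x \right)} = 8 \left(x + 25\right) = 8 \left(25 + x\right) = 200 + 8 x$)
$M{\left(d \right)} = -3 + d^{2} \left(200 + 8 d\right)$ ($M{\left(d \right)} = -3 + \left(200 + 8 d\right) d^{2} = -3 + d^{2} \left(200 + 8 d\right)$)
$\frac{M{\left(O \right)}}{-701409} = \frac{-3 + 8 \left(-83\right)^{2} \left(25 - 83\right)}{-701409} = \left(-3 + 8 \cdot 6889 \left(-58\right)\right) \left(- \frac{1}{701409}\right) = \left(-3 - 3196496\right) \left(- \frac{1}{701409}\right) = \left(-3196499\right) \left(- \frac{1}{701409}\right) = \frac{3196499}{701409}$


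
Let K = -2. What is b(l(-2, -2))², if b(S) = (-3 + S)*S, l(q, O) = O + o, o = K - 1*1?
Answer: 1600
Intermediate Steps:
o = -3 (o = -2 - 1*1 = -2 - 1 = -3)
l(q, O) = -3 + O (l(q, O) = O - 3 = -3 + O)
b(S) = S*(-3 + S)
b(l(-2, -2))² = ((-3 - 2)*(-3 + (-3 - 2)))² = (-5*(-3 - 5))² = (-5*(-8))² = 40² = 1600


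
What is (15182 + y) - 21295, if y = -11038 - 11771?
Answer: -28922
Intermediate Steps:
y = -22809
(15182 + y) - 21295 = (15182 - 22809) - 21295 = -7627 - 21295 = -28922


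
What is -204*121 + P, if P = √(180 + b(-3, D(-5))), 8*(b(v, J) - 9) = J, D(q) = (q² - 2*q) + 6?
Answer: -24684 + √3106/4 ≈ -24670.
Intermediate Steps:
D(q) = 6 + q² - 2*q
b(v, J) = 9 + J/8
P = √3106/4 (P = √(180 + (9 + (6 + (-5)² - 2*(-5))/8)) = √(180 + (9 + (6 + 25 + 10)/8)) = √(180 + (9 + (⅛)*41)) = √(180 + (9 + 41/8)) = √(180 + 113/8) = √(1553/8) = √3106/4 ≈ 13.933)
-204*121 + P = -204*121 + √3106/4 = -24684 + √3106/4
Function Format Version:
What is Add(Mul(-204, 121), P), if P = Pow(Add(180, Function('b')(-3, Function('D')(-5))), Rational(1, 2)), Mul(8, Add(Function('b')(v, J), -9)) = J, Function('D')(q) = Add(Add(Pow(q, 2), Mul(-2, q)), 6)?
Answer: Add(-24684, Mul(Rational(1, 4), Pow(3106, Rational(1, 2)))) ≈ -24670.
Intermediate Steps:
Function('D')(q) = Add(6, Pow(q, 2), Mul(-2, q))
Function('b')(v, J) = Add(9, Mul(Rational(1, 8), J))
P = Mul(Rational(1, 4), Pow(3106, Rational(1, 2))) (P = Pow(Add(180, Add(9, Mul(Rational(1, 8), Add(6, Pow(-5, 2), Mul(-2, -5))))), Rational(1, 2)) = Pow(Add(180, Add(9, Mul(Rational(1, 8), Add(6, 25, 10)))), Rational(1, 2)) = Pow(Add(180, Add(9, Mul(Rational(1, 8), 41))), Rational(1, 2)) = Pow(Add(180, Add(9, Rational(41, 8))), Rational(1, 2)) = Pow(Add(180, Rational(113, 8)), Rational(1, 2)) = Pow(Rational(1553, 8), Rational(1, 2)) = Mul(Rational(1, 4), Pow(3106, Rational(1, 2))) ≈ 13.933)
Add(Mul(-204, 121), P) = Add(Mul(-204, 121), Mul(Rational(1, 4), Pow(3106, Rational(1, 2)))) = Add(-24684, Mul(Rational(1, 4), Pow(3106, Rational(1, 2))))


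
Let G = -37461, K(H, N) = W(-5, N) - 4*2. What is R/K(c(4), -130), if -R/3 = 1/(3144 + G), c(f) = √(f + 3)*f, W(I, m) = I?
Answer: -1/148707 ≈ -6.7246e-6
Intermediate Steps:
c(f) = f*√(3 + f) (c(f) = √(3 + f)*f = f*√(3 + f))
K(H, N) = -13 (K(H, N) = -5 - 4*2 = -5 - 8 = -13)
R = 1/11439 (R = -3/(3144 - 37461) = -3/(-34317) = -3*(-1/34317) = 1/11439 ≈ 8.7420e-5)
R/K(c(4), -130) = (1/11439)/(-13) = (1/11439)*(-1/13) = -1/148707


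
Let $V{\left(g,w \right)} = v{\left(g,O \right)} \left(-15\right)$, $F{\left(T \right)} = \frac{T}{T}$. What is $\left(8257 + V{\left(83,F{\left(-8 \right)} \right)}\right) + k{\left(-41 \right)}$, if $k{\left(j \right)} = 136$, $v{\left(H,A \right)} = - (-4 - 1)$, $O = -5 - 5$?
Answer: $8318$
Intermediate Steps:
$O = -10$
$v{\left(H,A \right)} = 5$ ($v{\left(H,A \right)} = \left(-1\right) \left(-5\right) = 5$)
$F{\left(T \right)} = 1$
$V{\left(g,w \right)} = -75$ ($V{\left(g,w \right)} = 5 \left(-15\right) = -75$)
$\left(8257 + V{\left(83,F{\left(-8 \right)} \right)}\right) + k{\left(-41 \right)} = \left(8257 - 75\right) + 136 = 8182 + 136 = 8318$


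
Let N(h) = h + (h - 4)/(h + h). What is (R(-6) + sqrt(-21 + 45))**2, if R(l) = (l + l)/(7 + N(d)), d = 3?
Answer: 88728/3481 - 288*sqrt(6)/59 ≈ 13.532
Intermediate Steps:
N(h) = h + (-4 + h)/(2*h) (N(h) = h + (-4 + h)/((2*h)) = h + (-4 + h)*(1/(2*h)) = h + (-4 + h)/(2*h))
R(l) = 12*l/59 (R(l) = (l + l)/(7 + (1/2 + 3 - 2/3)) = (2*l)/(7 + (1/2 + 3 - 2*1/3)) = (2*l)/(7 + (1/2 + 3 - 2/3)) = (2*l)/(7 + 17/6) = (2*l)/(59/6) = (2*l)*(6/59) = 12*l/59)
(R(-6) + sqrt(-21 + 45))**2 = ((12/59)*(-6) + sqrt(-21 + 45))**2 = (-72/59 + sqrt(24))**2 = (-72/59 + 2*sqrt(6))**2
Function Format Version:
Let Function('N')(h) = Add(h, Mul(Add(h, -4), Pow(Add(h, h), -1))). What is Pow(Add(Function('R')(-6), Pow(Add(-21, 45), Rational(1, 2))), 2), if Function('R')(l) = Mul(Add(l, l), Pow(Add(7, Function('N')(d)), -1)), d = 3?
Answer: Add(Rational(88728, 3481), Mul(Rational(-288, 59), Pow(6, Rational(1, 2)))) ≈ 13.532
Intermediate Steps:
Function('N')(h) = Add(h, Mul(Rational(1, 2), Pow(h, -1), Add(-4, h))) (Function('N')(h) = Add(h, Mul(Add(-4, h), Pow(Mul(2, h), -1))) = Add(h, Mul(Add(-4, h), Mul(Rational(1, 2), Pow(h, -1)))) = Add(h, Mul(Rational(1, 2), Pow(h, -1), Add(-4, h))))
Function('R')(l) = Mul(Rational(12, 59), l) (Function('R')(l) = Mul(Add(l, l), Pow(Add(7, Add(Rational(1, 2), 3, Mul(-2, Pow(3, -1)))), -1)) = Mul(Mul(2, l), Pow(Add(7, Add(Rational(1, 2), 3, Mul(-2, Rational(1, 3)))), -1)) = Mul(Mul(2, l), Pow(Add(7, Add(Rational(1, 2), 3, Rational(-2, 3))), -1)) = Mul(Mul(2, l), Pow(Add(7, Rational(17, 6)), -1)) = Mul(Mul(2, l), Pow(Rational(59, 6), -1)) = Mul(Mul(2, l), Rational(6, 59)) = Mul(Rational(12, 59), l))
Pow(Add(Function('R')(-6), Pow(Add(-21, 45), Rational(1, 2))), 2) = Pow(Add(Mul(Rational(12, 59), -6), Pow(Add(-21, 45), Rational(1, 2))), 2) = Pow(Add(Rational(-72, 59), Pow(24, Rational(1, 2))), 2) = Pow(Add(Rational(-72, 59), Mul(2, Pow(6, Rational(1, 2)))), 2)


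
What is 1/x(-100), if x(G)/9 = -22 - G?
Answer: 1/702 ≈ 0.0014245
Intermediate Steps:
x(G) = -198 - 9*G (x(G) = 9*(-22 - G) = -198 - 9*G)
1/x(-100) = 1/(-198 - 9*(-100)) = 1/(-198 + 900) = 1/702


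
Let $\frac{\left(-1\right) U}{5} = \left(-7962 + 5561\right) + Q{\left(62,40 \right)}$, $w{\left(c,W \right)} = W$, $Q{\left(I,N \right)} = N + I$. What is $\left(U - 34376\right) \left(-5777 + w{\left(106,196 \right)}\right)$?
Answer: $127698861$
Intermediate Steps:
$Q{\left(I,N \right)} = I + N$
$U = 11495$ ($U = - 5 \left(\left(-7962 + 5561\right) + \left(62 + 40\right)\right) = - 5 \left(-2401 + 102\right) = \left(-5\right) \left(-2299\right) = 11495$)
$\left(U - 34376\right) \left(-5777 + w{\left(106,196 \right)}\right) = \left(11495 - 34376\right) \left(-5777 + 196\right) = \left(-22881\right) \left(-5581\right) = 127698861$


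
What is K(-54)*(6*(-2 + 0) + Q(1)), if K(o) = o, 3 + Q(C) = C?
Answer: 756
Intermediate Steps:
Q(C) = -3 + C
K(-54)*(6*(-2 + 0) + Q(1)) = -54*(6*(-2 + 0) + (-3 + 1)) = -54*(6*(-2) - 2) = -54*(-12 - 2) = -54*(-14) = 756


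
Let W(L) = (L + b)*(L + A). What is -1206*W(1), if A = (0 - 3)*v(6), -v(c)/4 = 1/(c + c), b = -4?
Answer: 7236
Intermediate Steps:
v(c) = -2/c (v(c) = -4/(c + c) = -4*1/(2*c) = -2/c)
A = 1 (A = (0 - 3)*(-2/6) = -(-6)/6 = -3*(-⅓) = 1)
W(L) = (1 + L)*(-4 + L) (W(L) = (L - 4)*(L + 1) = (-4 + L)*(1 + L) = (1 + L)*(-4 + L))
-1206*W(1) = -1206*(-4 + 1² - 3*1) = -1206*(-4 + 1 - 3) = -1206*(-6) = 7236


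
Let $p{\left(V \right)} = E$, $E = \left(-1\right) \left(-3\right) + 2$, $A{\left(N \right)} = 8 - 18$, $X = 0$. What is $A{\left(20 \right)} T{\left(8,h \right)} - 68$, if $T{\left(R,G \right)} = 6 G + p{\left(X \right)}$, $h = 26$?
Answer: $-1678$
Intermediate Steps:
$A{\left(N \right)} = -10$
$E = 5$ ($E = 3 + 2 = 5$)
$p{\left(V \right)} = 5$
$T{\left(R,G \right)} = 5 + 6 G$ ($T{\left(R,G \right)} = 6 G + 5 = 5 + 6 G$)
$A{\left(20 \right)} T{\left(8,h \right)} - 68 = - 10 \left(5 + 6 \cdot 26\right) - 68 = - 10 \left(5 + 156\right) - 68 = \left(-10\right) 161 - 68 = -1610 - 68 = -1678$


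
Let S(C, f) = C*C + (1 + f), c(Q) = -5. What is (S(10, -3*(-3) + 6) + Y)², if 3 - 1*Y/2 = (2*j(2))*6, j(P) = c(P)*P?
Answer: 131044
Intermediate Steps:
j(P) = -5*P
Y = 246 (Y = 6 - 2*2*(-5*2)*6 = 6 - 2*2*(-10)*6 = 6 - (-40)*6 = 6 - 2*(-120) = 6 + 240 = 246)
S(C, f) = 1 + f + C² (S(C, f) = C² + (1 + f) = 1 + f + C²)
(S(10, -3*(-3) + 6) + Y)² = ((1 + (-3*(-3) + 6) + 10²) + 246)² = ((1 + (9 + 6) + 100) + 246)² = ((1 + 15 + 100) + 246)² = (116 + 246)² = 362² = 131044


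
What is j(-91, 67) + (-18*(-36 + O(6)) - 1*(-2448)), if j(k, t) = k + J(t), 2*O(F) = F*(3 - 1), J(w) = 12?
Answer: 2909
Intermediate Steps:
O(F) = F (O(F) = (F*(3 - 1))/2 = (F*2)/2 = (2*F)/2 = F)
j(k, t) = 12 + k (j(k, t) = k + 12 = 12 + k)
j(-91, 67) + (-18*(-36 + O(6)) - 1*(-2448)) = (12 - 91) + (-18*(-36 + 6) - 1*(-2448)) = -79 + (-18*(-30) + 2448) = -79 + (540 + 2448) = -79 + 2988 = 2909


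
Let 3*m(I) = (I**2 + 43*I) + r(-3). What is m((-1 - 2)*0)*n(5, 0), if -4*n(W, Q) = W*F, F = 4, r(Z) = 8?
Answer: -40/3 ≈ -13.333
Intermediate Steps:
m(I) = 8/3 + I**2/3 + 43*I/3 (m(I) = ((I**2 + 43*I) + 8)/3 = (8 + I**2 + 43*I)/3 = 8/3 + I**2/3 + 43*I/3)
n(W, Q) = -W (n(W, Q) = -W*4/4 = -W)
m((-1 - 2)*0)*n(5, 0) = (8/3 + ((-1 - 2)*0)**2/3 + 43*((-1 - 2)*0)/3)*(-1*5) = (8/3 + (-3*0)**2/3 + 43*(-3*0)/3)*(-5) = (8/3 + (1/3)*0**2 + (43/3)*0)*(-5) = (8/3 + (1/3)*0 + 0)*(-5) = (8/3 + 0 + 0)*(-5) = (8/3)*(-5) = -40/3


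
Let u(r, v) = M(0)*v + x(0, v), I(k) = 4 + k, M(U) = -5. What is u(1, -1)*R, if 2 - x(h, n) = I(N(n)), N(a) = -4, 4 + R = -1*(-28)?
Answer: 168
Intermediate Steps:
R = 24 (R = -4 - 1*(-28) = -4 + 28 = 24)
x(h, n) = 2 (x(h, n) = 2 - (4 - 4) = 2 - 1*0 = 2 + 0 = 2)
u(r, v) = 2 - 5*v (u(r, v) = -5*v + 2 = 2 - 5*v)
u(1, -1)*R = (2 - 5*(-1))*24 = (2 + 5)*24 = 7*24 = 168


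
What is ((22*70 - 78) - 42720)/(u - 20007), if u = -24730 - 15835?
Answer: 20629/30286 ≈ 0.68114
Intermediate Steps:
u = -40565
((22*70 - 78) - 42720)/(u - 20007) = ((22*70 - 78) - 42720)/(-40565 - 20007) = ((1540 - 78) - 42720)/(-60572) = (1462 - 42720)*(-1/60572) = -41258*(-1/60572) = 20629/30286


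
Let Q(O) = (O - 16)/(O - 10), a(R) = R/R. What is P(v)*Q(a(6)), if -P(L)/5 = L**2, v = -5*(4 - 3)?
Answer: -625/3 ≈ -208.33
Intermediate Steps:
a(R) = 1
Q(O) = (-16 + O)/(-10 + O)
v = -5 (v = -5*1 = -5)
P(L) = -5*L**2
P(v)*Q(a(6)) = (-5*(-5)**2)*((-16 + 1)/(-10 + 1)) = (-5*25)*(-15/(-9)) = -(-125)*(-15)/9 = -125*5/3 = -625/3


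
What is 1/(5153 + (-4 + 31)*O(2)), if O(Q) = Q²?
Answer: 1/5261 ≈ 0.00019008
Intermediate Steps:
1/(5153 + (-4 + 31)*O(2)) = 1/(5153 + (-4 + 31)*2²) = 1/(5153 + 27*4) = 1/(5153 + 108) = 1/5261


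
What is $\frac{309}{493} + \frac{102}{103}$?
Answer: $\frac{82113}{50779} \approx 1.6171$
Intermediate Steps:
$\frac{309}{493} + \frac{102}{103} = \frac{82113}{50779}$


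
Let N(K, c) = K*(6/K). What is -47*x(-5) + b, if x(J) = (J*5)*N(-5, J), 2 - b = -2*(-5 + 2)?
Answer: 7046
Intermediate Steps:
N(K, c) = 6
b = -4 (b = 2 - (-2)*(-5 + 2) = 2 - (-2)*(-3) = 2 - 1*6 = 2 - 6 = -4)
x(J) = 30*J (x(J) = (J*5)*6 = (5*J)*6 = 30*J)
-47*x(-5) + b = -1410*(-5) - 4 = -47*(-150) - 4 = 7050 - 4 = 7046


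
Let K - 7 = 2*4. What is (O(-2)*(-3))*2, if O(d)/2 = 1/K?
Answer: -⅘ ≈ -0.80000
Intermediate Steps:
K = 15 (K = 7 + 2*4 = 7 + 8 = 15)
O(d) = 2/15 (O(d) = 2*(1/15) = 2/15)
(O(-2)*(-3))*2 = ((2/15)*(-3))*2 = -⅖*2 = -⅘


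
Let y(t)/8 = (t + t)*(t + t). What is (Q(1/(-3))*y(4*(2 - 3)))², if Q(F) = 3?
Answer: 2359296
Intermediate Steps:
y(t) = 32*t² (y(t) = 8*((t + t)*(t + t)) = 8*((2*t)*(2*t)) = 8*(4*t²) = 32*t²)
(Q(1/(-3))*y(4*(2 - 3)))² = (3*(32*(4*(2 - 3))²))² = (3*(32*(4*(-1))²))² = (3*(32*(-4)²))² = (3*(32*16))² = (3*512)² = 1536² = 2359296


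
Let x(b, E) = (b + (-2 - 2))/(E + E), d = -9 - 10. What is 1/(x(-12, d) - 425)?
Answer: -19/8067 ≈ -0.0023553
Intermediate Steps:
d = -19
x(b, E) = (-4 + b)/(2*E) (x(b, E) = (b - 4)/((2*E)) = (-4 + b)*(1/(2*E)) = (-4 + b)/(2*E))
1/(x(-12, d) - 425) = 1/((½)*(-4 - 12)/(-19) - 425) = 1/((½)*(-1/19)*(-16) - 425) = 1/(8/19 - 425) = 1/(-8067/19) = -19/8067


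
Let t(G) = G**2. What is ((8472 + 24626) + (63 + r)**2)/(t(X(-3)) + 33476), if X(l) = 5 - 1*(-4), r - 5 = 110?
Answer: 64782/33557 ≈ 1.9305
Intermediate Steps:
r = 115 (r = 5 + 110 = 115)
X(l) = 9 (X(l) = 5 + 4 = 9)
((8472 + 24626) + (63 + r)**2)/(t(X(-3)) + 33476) = ((8472 + 24626) + (63 + 115)**2)/(9**2 + 33476) = (33098 + 178**2)/(81 + 33476) = (33098 + 31684)/33557 = 64782*(1/33557) = 64782/33557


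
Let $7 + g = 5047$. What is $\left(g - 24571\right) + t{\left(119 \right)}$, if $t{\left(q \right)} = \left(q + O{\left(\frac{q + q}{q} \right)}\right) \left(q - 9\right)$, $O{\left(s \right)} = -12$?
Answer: $-7761$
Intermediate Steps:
$g = 5040$ ($g = -7 + 5047 = 5040$)
$t{\left(q \right)} = \left(-12 + q\right) \left(-9 + q\right)$ ($t{\left(q \right)} = \left(q - 12\right) \left(q - 9\right) = \left(-12 + q\right) \left(-9 + q\right)$)
$\left(g - 24571\right) + t{\left(119 \right)} = \left(5040 - 24571\right) + \left(108 + 119^{2} - 2499\right) = \left(5040 - 24571\right) + \left(108 + 14161 - 2499\right) = -19531 + 11770 = -7761$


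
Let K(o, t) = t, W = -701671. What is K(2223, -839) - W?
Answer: 700832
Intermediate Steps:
K(2223, -839) - W = -839 - 1*(-701671) = -839 + 701671 = 700832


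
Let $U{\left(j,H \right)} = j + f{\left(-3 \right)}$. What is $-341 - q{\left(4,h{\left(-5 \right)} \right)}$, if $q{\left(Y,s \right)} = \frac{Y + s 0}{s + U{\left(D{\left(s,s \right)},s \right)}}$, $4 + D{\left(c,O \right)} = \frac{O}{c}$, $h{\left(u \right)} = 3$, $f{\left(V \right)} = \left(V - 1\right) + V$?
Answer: $- \frac{2383}{7} \approx -340.43$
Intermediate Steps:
$f{\left(V \right)} = -1 + 2 V$ ($f{\left(V \right)} = \left(-1 + V\right) + V = -1 + 2 V$)
$D{\left(c,O \right)} = -4 + \frac{O}{c}$
$U{\left(j,H \right)} = -7 + j$ ($U{\left(j,H \right)} = j + \left(-1 + 2 \left(-3\right)\right) = j - 7 = -7 + j$)
$q{\left(Y,s \right)} = \frac{Y}{-10 + s}$ ($q{\left(Y,s \right)} = \frac{Y + s 0}{s - \left(11 - \frac{s}{s}\right)} = \frac{Y + 0}{s + \left(-7 + \left(-4 + 1\right)\right)} = \frac{Y}{s - 10} = \frac{Y}{-10 + s}$)
$-341 - q{\left(4,h{\left(-5 \right)} \right)} = -341 - \frac{4}{-10 + 3} = -341 - \frac{4}{-7} = -341 - 4 \left(- \frac{1}{7}\right) = -341 - - \frac{4}{7} = -341 + \frac{4}{7} = - \frac{2383}{7}$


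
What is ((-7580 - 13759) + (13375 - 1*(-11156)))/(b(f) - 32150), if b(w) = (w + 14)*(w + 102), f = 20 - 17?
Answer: -3192/30365 ≈ -0.10512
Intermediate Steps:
f = 3
b(w) = (14 + w)*(102 + w)
((-7580 - 13759) + (13375 - 1*(-11156)))/(b(f) - 32150) = ((-7580 - 13759) + (13375 - 1*(-11156)))/((1428 + 3² + 116*3) - 32150) = (-21339 + (13375 + 11156))/((1428 + 9 + 348) - 32150) = (-21339 + 24531)/(1785 - 32150) = 3192/(-30365) = 3192*(-1/30365) = -3192/30365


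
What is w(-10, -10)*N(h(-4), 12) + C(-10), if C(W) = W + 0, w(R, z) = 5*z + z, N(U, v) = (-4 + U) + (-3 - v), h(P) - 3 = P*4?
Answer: 1910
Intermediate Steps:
h(P) = 3 + 4*P (h(P) = 3 + P*4 = 3 + 4*P)
N(U, v) = -7 + U - v
w(R, z) = 6*z
C(W) = W
w(-10, -10)*N(h(-4), 12) + C(-10) = (6*(-10))*(-7 + (3 + 4*(-4)) - 1*12) - 10 = -60*(-7 + (3 - 16) - 12) - 10 = -60*(-7 - 13 - 12) - 10 = -60*(-32) - 10 = 1920 - 10 = 1910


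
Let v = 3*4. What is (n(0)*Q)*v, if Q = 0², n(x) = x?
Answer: 0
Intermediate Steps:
v = 12
Q = 0
(n(0)*Q)*v = (0*0)*12 = 0*12 = 0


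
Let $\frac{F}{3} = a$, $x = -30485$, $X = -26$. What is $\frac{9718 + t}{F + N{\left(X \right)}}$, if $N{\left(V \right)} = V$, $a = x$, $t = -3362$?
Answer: $- \frac{28}{403} \approx -0.069479$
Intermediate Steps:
$a = -30485$
$F = -91455$ ($F = 3 \left(-30485\right) = -91455$)
$\frac{9718 + t}{F + N{\left(X \right)}} = \frac{9718 - 3362}{-91455 - 26} = \frac{6356}{-91481} = 6356 \left(- \frac{1}{91481}\right) = - \frac{28}{403}$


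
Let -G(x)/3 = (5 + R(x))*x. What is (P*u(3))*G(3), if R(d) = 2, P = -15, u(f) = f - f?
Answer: 0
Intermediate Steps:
u(f) = 0
G(x) = -21*x (G(x) = -3*(5 + 2)*x = -21*x)
(P*u(3))*G(3) = (-15*0)*(-21*3) = 0*(-63) = 0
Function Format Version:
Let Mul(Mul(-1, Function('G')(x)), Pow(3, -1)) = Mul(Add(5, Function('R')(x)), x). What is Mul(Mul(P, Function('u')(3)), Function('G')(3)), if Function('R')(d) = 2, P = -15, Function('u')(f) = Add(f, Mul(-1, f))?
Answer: 0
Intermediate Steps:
Function('u')(f) = 0
Function('G')(x) = Mul(-21, x) (Function('G')(x) = Mul(-3, Mul(Add(5, 2), x)) = Mul(-3, Mul(7, x)) = Mul(-21, x))
Mul(Mul(P, Function('u')(3)), Function('G')(3)) = Mul(Mul(-15, 0), Mul(-21, 3)) = Mul(0, -63) = 0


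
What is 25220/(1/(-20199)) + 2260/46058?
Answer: -11731405083490/23029 ≈ -5.0942e+8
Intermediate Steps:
25220/(1/(-20199)) + 2260/46058 = 25220/(-1/20199) + 2260*(1/46058) = 25220*(-20199) + 1130/23029 = -509418780 + 1130/23029 = -11731405083490/23029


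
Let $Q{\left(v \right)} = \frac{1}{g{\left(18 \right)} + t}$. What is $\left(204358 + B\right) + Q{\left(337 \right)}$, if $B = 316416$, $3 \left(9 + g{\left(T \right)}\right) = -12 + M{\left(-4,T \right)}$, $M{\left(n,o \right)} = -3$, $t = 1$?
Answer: $\frac{6770061}{13} \approx 5.2077 \cdot 10^{5}$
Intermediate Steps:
$g{\left(T \right)} = -14$ ($g{\left(T \right)} = -9 + \frac{-12 - 3}{3} = -9 + \frac{1}{3} \left(-15\right) = -9 - 5 = -14$)
$Q{\left(v \right)} = - \frac{1}{13}$ ($Q{\left(v \right)} = \frac{1}{-14 + 1} = \frac{1}{-13} = - \frac{1}{13}$)
$\left(204358 + B\right) + Q{\left(337 \right)} = \left(204358 + 316416\right) - \frac{1}{13} = 520774 - \frac{1}{13} = \frac{6770061}{13}$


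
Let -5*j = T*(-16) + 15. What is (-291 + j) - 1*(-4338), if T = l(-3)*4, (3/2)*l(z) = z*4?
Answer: 19708/5 ≈ 3941.6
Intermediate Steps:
l(z) = 8*z/3 (l(z) = 2*(z*4)/3 = 2*(4*z)/3 = 8*z/3)
T = -32 (T = ((8/3)*(-3))*4 = -8*4 = -32)
j = -527/5 (j = -(-32*(-16) + 15)/5 = -(512 + 15)/5 = -⅕*527 = -527/5 ≈ -105.40)
(-291 + j) - 1*(-4338) = (-291 - 527/5) - 1*(-4338) = -1982/5 + 4338 = 19708/5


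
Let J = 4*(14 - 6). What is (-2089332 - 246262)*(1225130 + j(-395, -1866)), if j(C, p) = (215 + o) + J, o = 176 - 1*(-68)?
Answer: -2862553053874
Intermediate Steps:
o = 244 (o = 176 + 68 = 244)
J = 32 (J = 4*8 = 32)
j(C, p) = 491 (j(C, p) = (215 + 244) + 32 = 459 + 32 = 491)
(-2089332 - 246262)*(1225130 + j(-395, -1866)) = (-2089332 - 246262)*(1225130 + 491) = -2335594*1225621 = -2862553053874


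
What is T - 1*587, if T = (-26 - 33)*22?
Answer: -1885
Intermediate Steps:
T = -1298 (T = -59*22 = -1298)
T - 1*587 = -1298 - 1*587 = -1298 - 587 = -1885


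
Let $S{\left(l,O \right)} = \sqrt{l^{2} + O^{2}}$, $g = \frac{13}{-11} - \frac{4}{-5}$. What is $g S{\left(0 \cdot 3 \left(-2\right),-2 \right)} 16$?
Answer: $- \frac{672}{55} \approx -12.218$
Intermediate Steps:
$g = - \frac{21}{55}$ ($g = 13 \left(- \frac{1}{11}\right) - - \frac{4}{5} = - \frac{13}{11} + \frac{4}{5} = - \frac{21}{55} \approx -0.38182$)
$S{\left(l,O \right)} = \sqrt{O^{2} + l^{2}}$
$g S{\left(0 \cdot 3 \left(-2\right),-2 \right)} 16 = - \frac{21 \sqrt{\left(-2\right)^{2} + \left(0 \cdot 3 \left(-2\right)\right)^{2}}}{55} \cdot 16 = - \frac{21 \sqrt{4 + \left(0 \left(-2\right)\right)^{2}}}{55} \cdot 16 = - \frac{21 \sqrt{4 + 0^{2}}}{55} \cdot 16 = - \frac{21 \sqrt{4 + 0}}{55} \cdot 16 = - \frac{21 \sqrt{4}}{55} \cdot 16 = \left(- \frac{21}{55}\right) 2 \cdot 16 = \left(- \frac{42}{55}\right) 16 = - \frac{672}{55}$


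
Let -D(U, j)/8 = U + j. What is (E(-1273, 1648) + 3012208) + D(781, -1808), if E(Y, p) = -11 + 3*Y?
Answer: 3016594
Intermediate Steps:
D(U, j) = -8*U - 8*j (D(U, j) = -8*(U + j) = -8*U - 8*j)
(E(-1273, 1648) + 3012208) + D(781, -1808) = ((-11 + 3*(-1273)) + 3012208) + (-8*781 - 8*(-1808)) = ((-11 - 3819) + 3012208) + (-6248 + 14464) = (-3830 + 3012208) + 8216 = 3008378 + 8216 = 3016594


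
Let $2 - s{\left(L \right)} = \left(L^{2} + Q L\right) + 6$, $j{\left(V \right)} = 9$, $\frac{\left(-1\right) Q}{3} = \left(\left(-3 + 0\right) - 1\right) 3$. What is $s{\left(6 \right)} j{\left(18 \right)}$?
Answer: $-2304$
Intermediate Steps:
$Q = 36$ ($Q = - 3 \left(\left(-3 + 0\right) - 1\right) 3 = - 3 \left(-3 - 1\right) 3 = - 3 \left(\left(-4\right) 3\right) = \left(-3\right) \left(-12\right) = 36$)
$s{\left(L \right)} = -4 - L^{2} - 36 L$ ($s{\left(L \right)} = 2 - \left(\left(L^{2} + 36 L\right) + 6\right) = 2 - \left(6 + L^{2} + 36 L\right) = -4 - L^{2} - 36 L$)
$s{\left(6 \right)} j{\left(18 \right)} = \left(-4 - 6^{2} - 216\right) 9 = \left(-4 - 36 - 216\right) 9 = \left(-256\right) 9 = -2304$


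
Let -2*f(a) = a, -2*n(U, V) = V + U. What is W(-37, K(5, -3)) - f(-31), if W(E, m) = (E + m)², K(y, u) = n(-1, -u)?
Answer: 2857/2 ≈ 1428.5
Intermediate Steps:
n(U, V) = -U/2 - V/2 (n(U, V) = -(V + U)/2 = -(U + V)/2 = -U/2 - V/2)
K(y, u) = ½ + u/2 (K(y, u) = -½*(-1) - (-1)*u/2 = ½ + u/2)
f(a) = -a/2
W(-37, K(5, -3)) - f(-31) = (-37 + (½ + (½)*(-3)))² - (-1)*(-31)/2 = (-37 + (½ - 3/2))² - 1*31/2 = (-37 - 1)² - 31/2 = (-38)² - 31/2 = 1444 - 31/2 = 2857/2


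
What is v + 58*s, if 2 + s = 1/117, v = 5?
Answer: -12929/117 ≈ -110.50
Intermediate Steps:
s = -233/117 (s = -2 + 1/117 = -233/117 ≈ -1.9915)
v + 58*s = 5 + 58*(-233/117) = 5 - 13514/117 = -12929/117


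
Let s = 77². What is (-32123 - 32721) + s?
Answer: -58915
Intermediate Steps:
s = 5929
(-32123 - 32721) + s = (-32123 - 32721) + 5929 = -64844 + 5929 = -58915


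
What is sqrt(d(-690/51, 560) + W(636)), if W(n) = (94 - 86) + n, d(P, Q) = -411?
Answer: sqrt(233) ≈ 15.264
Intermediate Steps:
W(n) = 8 + n
sqrt(d(-690/51, 560) + W(636)) = sqrt(-411 + (8 + 636)) = sqrt(-411 + 644) = sqrt(233)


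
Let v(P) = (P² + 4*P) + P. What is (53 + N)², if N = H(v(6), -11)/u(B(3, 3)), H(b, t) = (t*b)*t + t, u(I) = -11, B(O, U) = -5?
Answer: 451584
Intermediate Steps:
v(P) = P² + 5*P
H(b, t) = t + b*t² (H(b, t) = (b*t)*t + t = b*t² + t = t + b*t²)
N = -725 (N = -11*(1 + (6*(5 + 6))*(-11))/(-11) = -11*(1 + (6*11)*(-11))*(-1/11) = -11*(1 + 66*(-11))*(-1/11) = -11*(1 - 726)*(-1/11) = -11*(-725)*(-1/11) = 7975*(-1/11) = -725)
(53 + N)² = (53 - 725)² = (-672)² = 451584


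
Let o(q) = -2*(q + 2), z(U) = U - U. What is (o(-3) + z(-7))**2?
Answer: 4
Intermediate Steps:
z(U) = 0
o(q) = -4 - 2*q (o(q) = -2*(2 + q) = -4 - 2*q)
(o(-3) + z(-7))**2 = ((-4 - 2*(-3)) + 0)**2 = ((-4 + 6) + 0)**2 = (2 + 0)**2 = 2**2 = 4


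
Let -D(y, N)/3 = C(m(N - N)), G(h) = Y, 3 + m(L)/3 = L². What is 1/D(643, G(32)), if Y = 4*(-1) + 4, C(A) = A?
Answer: 1/27 ≈ 0.037037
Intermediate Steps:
m(L) = -9 + 3*L²
Y = 0 (Y = -4 + 4 = 0)
G(h) = 0
D(y, N) = 27 (D(y, N) = -3*(-9 + 3*(N - N)²) = -3*(-9 + 3*0²) = -3*(-9 + 3*0) = -3*(-9 + 0) = -3*(-9) = 27)
1/D(643, G(32)) = 1/27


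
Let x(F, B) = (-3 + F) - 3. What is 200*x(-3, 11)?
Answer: -1800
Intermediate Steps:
x(F, B) = -6 + F
200*x(-3, 11) = 200*(-6 - 3) = 200*(-9) = -1800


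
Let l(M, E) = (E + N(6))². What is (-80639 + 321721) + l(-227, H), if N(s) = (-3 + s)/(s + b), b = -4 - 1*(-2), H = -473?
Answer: 7425633/16 ≈ 4.6410e+5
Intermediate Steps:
b = -2 (b = -4 + 2 = -2)
N(s) = (-3 + s)/(-2 + s) (N(s) = (-3 + s)/(s - 2) = (-3 + s)/(-2 + s))
l(M, E) = (¾ + E)² (l(M, E) = (E + (-3 + 6)/(-2 + 6))² = (E + 3/4)² = (E + (¼)*3)² = (E + ¾)² = (¾ + E)²)
(-80639 + 321721) + l(-227, H) = (-80639 + 321721) + (3 + 4*(-473))²/16 = 241082 + (3 - 1892)²/16 = 241082 + (1/16)*(-1889)² = 241082 + (1/16)*3568321 = 241082 + 3568321/16 = 7425633/16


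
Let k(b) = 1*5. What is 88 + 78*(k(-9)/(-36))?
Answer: 463/6 ≈ 77.167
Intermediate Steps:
k(b) = 5
88 + 78*(k(-9)/(-36)) = 88 + 78*(5/(-36)) = 88 + 78*(5*(-1/36)) = 88 + 78*(-5/36) = 88 - 65/6 = 463/6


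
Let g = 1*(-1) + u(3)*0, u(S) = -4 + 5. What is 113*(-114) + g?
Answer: -12883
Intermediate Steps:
u(S) = 1
g = -1 (g = 1*(-1) + 1*0 = -1 + 0 = -1)
113*(-114) + g = 113*(-114) - 1 = -12882 - 1 = -12883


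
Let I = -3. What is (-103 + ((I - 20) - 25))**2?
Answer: 22801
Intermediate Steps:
(-103 + ((I - 20) - 25))**2 = (-103 + ((-3 - 20) - 25))**2 = (-103 + (-23 - 25))**2 = (-103 - 48)**2 = (-151)**2 = 22801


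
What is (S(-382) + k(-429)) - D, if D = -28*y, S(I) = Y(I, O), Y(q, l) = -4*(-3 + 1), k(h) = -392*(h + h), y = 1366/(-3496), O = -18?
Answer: 146977547/437 ≈ 3.3633e+5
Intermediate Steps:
y = -683/1748 (y = 1366*(-1/3496) = -683/1748 ≈ -0.39073)
k(h) = -784*h
Y(q, l) = 8 (Y(q, l) = -4*(-2) = 8)
S(I) = 8
D = 4781/437 (D = -28*(-683/1748) = 4781/437 ≈ 10.941)
(S(-382) + k(-429)) - D = (8 - 784*(-429)) - 1*4781/437 = (8 + 336336) - 4781/437 = 336344 - 4781/437 = 146977547/437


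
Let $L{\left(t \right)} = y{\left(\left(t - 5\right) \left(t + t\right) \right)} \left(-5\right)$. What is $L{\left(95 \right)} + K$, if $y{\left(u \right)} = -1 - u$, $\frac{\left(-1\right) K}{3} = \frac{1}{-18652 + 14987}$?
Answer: $\frac{313375828}{3665} \approx 85505.0$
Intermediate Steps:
$K = \frac{3}{3665}$ ($K = - \frac{3}{-18652 + 14987} = - \frac{3}{-3665} = \left(-3\right) \left(- \frac{1}{3665}\right) = \frac{3}{3665} \approx 0.00081855$)
$L{\left(t \right)} = 5 + 10 t \left(-5 + t\right)$ ($L{\left(t \right)} = \left(-1 - \left(t - 5\right) \left(t + t\right)\right) \left(-5\right) = \left(-1 - \left(-5 + t\right) 2 t\right) \left(-5\right) = \left(-1 - 2 t \left(-5 + t\right)\right) \left(-5\right) = 5 + 10 t \left(-5 + t\right)$)
$L{\left(95 \right)} + K = \left(5 + 10 \cdot 95 \left(-5 + 95\right)\right) + \frac{3}{3665} = \left(5 + 10 \cdot 95 \cdot 90\right) + \frac{3}{3665} = \left(5 + 85500\right) + \frac{3}{3665} = 85505 + \frac{3}{3665} = \frac{313375828}{3665}$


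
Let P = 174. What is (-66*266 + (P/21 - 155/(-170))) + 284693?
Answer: 63580795/238 ≈ 2.6715e+5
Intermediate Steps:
(-66*266 + (P/21 - 155/(-170))) + 284693 = (-66*266 + (174/21 - 155/(-170))) + 284693 = (-17556 + (174*(1/21) - 155*(-1/170))) + 284693 = (-17556 + (58/7 + 31/34)) + 284693 = (-17556 + 2189/238) + 284693 = -4176139/238 + 284693 = 63580795/238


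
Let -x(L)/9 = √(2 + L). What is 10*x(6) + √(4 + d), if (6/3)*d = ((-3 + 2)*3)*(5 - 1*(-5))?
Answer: -180*√2 + I*√11 ≈ -254.56 + 3.3166*I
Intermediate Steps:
d = -15 (d = (((-3 + 2)*3)*(5 - 1*(-5)))/2 = ((-1*3)*(5 + 5))/2 = (-3*10)/2 = (½)*(-30) = -15)
x(L) = -9*√(2 + L)
10*x(6) + √(4 + d) = 10*(-9*√(2 + 6)) + √(4 - 15) = 10*(-18*√2) + √(-11) = 10*(-18*√2) + I*√11 = -180*√2 + I*√11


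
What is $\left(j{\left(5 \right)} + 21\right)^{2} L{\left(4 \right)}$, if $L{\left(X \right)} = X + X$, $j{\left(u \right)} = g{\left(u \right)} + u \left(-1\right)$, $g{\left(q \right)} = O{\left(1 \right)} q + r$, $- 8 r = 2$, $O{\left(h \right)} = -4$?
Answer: $\frac{289}{2} \approx 144.5$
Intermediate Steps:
$r = - \frac{1}{4}$ ($r = \left(- \frac{1}{8}\right) 2 = - \frac{1}{4} \approx -0.25$)
$g{\left(q \right)} = - \frac{1}{4} - 4 q$ ($g{\left(q \right)} = - 4 q - \frac{1}{4} = - \frac{1}{4} - 4 q$)
$j{\left(u \right)} = - \frac{1}{4} - 5 u$ ($j{\left(u \right)} = \left(- \frac{1}{4} - 4 u\right) + u \left(-1\right) = \left(- \frac{1}{4} - 4 u\right) - u = - \frac{1}{4} - 5 u$)
$L{\left(X \right)} = 2 X$
$\left(j{\left(5 \right)} + 21\right)^{2} L{\left(4 \right)} = \left(\left(- \frac{1}{4} - 25\right) + 21\right)^{2} \cdot 2 \cdot 4 = \left(\left(- \frac{1}{4} - 25\right) + 21\right)^{2} \cdot 8 = \left(- \frac{101}{4} + 21\right)^{2} \cdot 8 = \left(- \frac{17}{4}\right)^{2} \cdot 8 = \frac{289}{16} \cdot 8 = \frac{289}{2}$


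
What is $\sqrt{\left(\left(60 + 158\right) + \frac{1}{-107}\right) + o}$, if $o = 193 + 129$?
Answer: $\frac{\sqrt{6182353}}{107} \approx 23.238$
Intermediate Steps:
$o = 322$
$\sqrt{\left(\left(60 + 158\right) + \frac{1}{-107}\right) + o} = \sqrt{\left(\left(60 + 158\right) + \frac{1}{-107}\right) + 322} = \sqrt{\left(218 - \frac{1}{107}\right) + 322} = \sqrt{\frac{23325}{107} + 322} = \sqrt{\frac{57779}{107}} = \frac{\sqrt{6182353}}{107}$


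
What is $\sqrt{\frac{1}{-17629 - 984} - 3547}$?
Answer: $\frac{2 i \sqrt{307209016814}}{18613} \approx 59.557 i$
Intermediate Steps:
$\sqrt{\frac{1}{-17629 - 984} - 3547} = \sqrt{\frac{1}{-18613} - 3547} = \sqrt{- \frac{1}{18613} - 3547} = \sqrt{- \frac{66020312}{18613}} = \frac{2 i \sqrt{307209016814}}{18613}$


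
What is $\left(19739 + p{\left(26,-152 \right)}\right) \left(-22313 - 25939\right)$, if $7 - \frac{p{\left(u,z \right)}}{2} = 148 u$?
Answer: $-581774364$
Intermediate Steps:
$p{\left(u,z \right)} = 14 - 296 u$ ($p{\left(u,z \right)} = 14 - 2 \cdot 148 u = 14 - 296 u$)
$\left(19739 + p{\left(26,-152 \right)}\right) \left(-22313 - 25939\right) = \left(19739 + \left(14 - 7696\right)\right) \left(-22313 - 25939\right) = \left(19739 + \left(14 - 7696\right)\right) \left(-48252\right) = \left(19739 - 7682\right) \left(-48252\right) = 12057 \left(-48252\right) = -581774364$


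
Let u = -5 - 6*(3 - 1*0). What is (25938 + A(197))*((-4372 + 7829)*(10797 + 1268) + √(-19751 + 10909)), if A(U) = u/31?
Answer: 33536092798775/31 + 804055*I*√8842/31 ≈ 1.0818e+12 + 2.4389e+6*I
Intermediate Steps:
u = -23 (u = -5 - 6*(3 + 0) = -5 - 6*3 = -5 - 18 = -23)
A(U) = -23/31
(25938 + A(197))*((-4372 + 7829)*(10797 + 1268) + √(-19751 + 10909)) = (25938 - 23/31)*((-4372 + 7829)*(10797 + 1268) + √(-19751 + 10909)) = 804055*(3457*12065 + √(-8842))/31 = 804055*(41708705 + I*√8842)/31 = 33536092798775/31 + 804055*I*√8842/31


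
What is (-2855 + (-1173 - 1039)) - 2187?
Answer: -7254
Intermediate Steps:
(-2855 + (-1173 - 1039)) - 2187 = (-2855 - 2212) - 2187 = -5067 - 2187 = -7254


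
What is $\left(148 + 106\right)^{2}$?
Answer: $64516$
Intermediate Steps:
$\left(148 + 106\right)^{2} = 254^{2} = 64516$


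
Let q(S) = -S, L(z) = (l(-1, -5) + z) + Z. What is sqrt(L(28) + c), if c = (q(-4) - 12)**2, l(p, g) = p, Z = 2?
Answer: sqrt(93) ≈ 9.6436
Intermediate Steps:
L(z) = 1 + z (L(z) = (-1 + z) + 2 = 1 + z)
c = 64 (c = (-1*(-4) - 12)**2 = (4 - 12)**2 = (-8)**2 = 64)
sqrt(L(28) + c) = sqrt((1 + 28) + 64) = sqrt(29 + 64) = sqrt(93)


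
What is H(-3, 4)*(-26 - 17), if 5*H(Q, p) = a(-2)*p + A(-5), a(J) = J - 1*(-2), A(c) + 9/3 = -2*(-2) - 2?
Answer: 43/5 ≈ 8.6000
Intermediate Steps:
A(c) = -1 (A(c) = -3 + (-2*(-2) - 2) = -3 + (4 - 2) = -3 + 2 = -1)
a(J) = 2 + J (a(J) = J + 2 = 2 + J)
H(Q, p) = -1/5 (H(Q, p) = ((2 - 2)*p - 1)/5 = (0*p - 1)/5 = (0 - 1)/5 = (1/5)*(-1) = -1/5)
H(-3, 4)*(-26 - 17) = -(-26 - 17)/5 = -1/5*(-43) = 43/5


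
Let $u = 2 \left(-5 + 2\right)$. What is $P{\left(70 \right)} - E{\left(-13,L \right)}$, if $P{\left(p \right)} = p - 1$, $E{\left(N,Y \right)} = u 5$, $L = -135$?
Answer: $99$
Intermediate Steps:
$u = -6$ ($u = 2 \left(-3\right) = -6$)
$E{\left(N,Y \right)} = -30$ ($E{\left(N,Y \right)} = \left(-6\right) 5 = -30$)
$P{\left(p \right)} = -1 + p$ ($P{\left(p \right)} = p - 1 = -1 + p$)
$P{\left(70 \right)} - E{\left(-13,L \right)} = \left(-1 + 70\right) - -30 = 69 + 30 = 99$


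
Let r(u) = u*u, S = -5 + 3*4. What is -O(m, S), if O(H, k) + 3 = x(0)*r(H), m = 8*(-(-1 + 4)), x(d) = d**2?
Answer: 3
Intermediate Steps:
S = 7 (S = -5 + 12 = 7)
r(u) = u**2
m = -24 (m = 8*(-1*3) = 8*(-3) = -24)
O(H, k) = -3 (O(H, k) = -3 + 0**2*H**2 = -3 + 0*H**2 = -3 + 0 = -3)
-O(m, S) = -1*(-3) = 3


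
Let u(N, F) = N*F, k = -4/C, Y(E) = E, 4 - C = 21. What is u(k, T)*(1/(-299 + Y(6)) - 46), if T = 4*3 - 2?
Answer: -539160/4981 ≈ -108.24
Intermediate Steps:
C = -17 (C = 4 - 1*21 = 4 - 21 = -17)
k = 4/17 (k = -4/(-17) = -4*(-1/17) = 4/17 ≈ 0.23529)
T = 10 (T = 12 - 2 = 10)
u(N, F) = F*N
u(k, T)*(1/(-299 + Y(6)) - 46) = (10*(4/17))*(1/(-299 + 6) - 46) = 40*(1/(-293) - 46)/17 = 40*(-1/293 - 46)/17 = (40/17)*(-13479/293) = -539160/4981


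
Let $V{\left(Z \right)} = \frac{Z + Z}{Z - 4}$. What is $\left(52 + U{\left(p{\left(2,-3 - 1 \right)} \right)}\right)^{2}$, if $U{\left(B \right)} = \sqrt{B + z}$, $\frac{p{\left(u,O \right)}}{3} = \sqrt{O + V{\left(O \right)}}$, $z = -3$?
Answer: $\left(52 + \sqrt{3} \sqrt{-1 + i \sqrt{3}}\right)^{2} \approx 2828.4 + 225.81 i$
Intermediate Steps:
$V{\left(Z \right)} = \frac{2 Z}{-4 + Z}$
$p{\left(u,O \right)} = 3 \sqrt{O + \frac{2 O}{-4 + O}}$
$U{\left(B \right)} = \sqrt{-3 + B}$ ($U{\left(B \right)} = \sqrt{B - 3} = \sqrt{-3 + B}$)
$\left(52 + U{\left(p{\left(2,-3 - 1 \right)} \right)}\right)^{2} = \left(52 + \sqrt{-3 + 3 \sqrt{\frac{\left(-3 - 1\right) \left(-2 - 4\right)}{-4 - 4}}}\right)^{2} = \left(52 + \sqrt{-3 + 3 \sqrt{- \frac{4 \left(-2 - 4\right)}{-4 - 4}}}\right)^{2} = \left(52 + \sqrt{-3 + 3 \sqrt{\left(-4\right) \frac{1}{-8} \left(-6\right)}}\right)^{2} = \left(52 + \sqrt{-3 + 3 \sqrt{\left(-4\right) \left(- \frac{1}{8}\right) \left(-6\right)}}\right)^{2} = \left(52 + \sqrt{-3 + 3 \sqrt{-3}}\right)^{2} = \left(52 + \sqrt{-3 + 3 i \sqrt{3}}\right)^{2}$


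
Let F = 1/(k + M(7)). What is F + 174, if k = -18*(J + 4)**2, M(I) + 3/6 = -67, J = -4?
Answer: 23488/135 ≈ 173.99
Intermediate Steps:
M(I) = -135/2 (M(I) = -1/2 - 67 = -135/2)
k = 0 (k = -18*(-4 + 4)**2 = -18*0**2 = -18*0 = 0)
F = -2/135 (F = 1/(0 - 135/2) = 1/(-135/2) = -2/135 ≈ -0.014815)
F + 174 = -2/135 + 174 = 23488/135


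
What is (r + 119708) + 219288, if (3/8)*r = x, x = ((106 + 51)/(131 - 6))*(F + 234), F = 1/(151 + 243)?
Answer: 25101229216/73875 ≈ 3.3978e+5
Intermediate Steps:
F = 1/394 ≈ 0.0025381
x = 14474929/49250 (x = ((106 + 51)/(131 - 6))*(1/394 + 234) = (157/125)*(92197/394) = 14474929/49250 ≈ 293.91)
r = 57899716/73875 (r = (8/3)*(14474929/49250) = 57899716/73875 ≈ 783.75)
(r + 119708) + 219288 = (57899716/73875 + 119708) + 219288 = 8901328216/73875 + 219288 = 25101229216/73875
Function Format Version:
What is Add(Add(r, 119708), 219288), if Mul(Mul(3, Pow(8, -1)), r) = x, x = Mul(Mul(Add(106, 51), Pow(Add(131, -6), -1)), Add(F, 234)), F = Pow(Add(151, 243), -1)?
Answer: Rational(25101229216, 73875) ≈ 3.3978e+5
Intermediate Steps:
F = Rational(1, 394) (F = Pow(394, -1) = Rational(1, 394) ≈ 0.0025381)
x = Rational(14474929, 49250) (x = Mul(Mul(Add(106, 51), Pow(Add(131, -6), -1)), Add(Rational(1, 394), 234)) = Mul(Mul(157, Pow(125, -1)), Rational(92197, 394)) = Mul(Mul(157, Rational(1, 125)), Rational(92197, 394)) = Mul(Rational(157, 125), Rational(92197, 394)) = Rational(14474929, 49250) ≈ 293.91)
r = Rational(57899716, 73875) (r = Mul(Rational(8, 3), Rational(14474929, 49250)) = Rational(57899716, 73875) ≈ 783.75)
Add(Add(r, 119708), 219288) = Add(Add(Rational(57899716, 73875), 119708), 219288) = Add(Rational(8901328216, 73875), 219288) = Rational(25101229216, 73875)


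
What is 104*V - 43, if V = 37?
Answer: 3805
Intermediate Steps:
104*V - 43 = 104*37 - 43 = 3848 - 43 = 3805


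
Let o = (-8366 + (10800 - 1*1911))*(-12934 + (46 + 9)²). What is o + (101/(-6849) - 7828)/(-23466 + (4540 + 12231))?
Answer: -237634321996312/45854055 ≈ -5.1824e+6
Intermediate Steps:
o = -5182407 (o = (-8366 + (10800 - 1911))*(-12934 + 55²) = (-8366 + 8889)*(-12934 + 3025) = 523*(-9909) = -5182407)
o + (101/(-6849) - 7828)/(-23466 + (4540 + 12231)) = -5182407 + (101/(-6849) - 7828)/(-23466 + (4540 + 12231)) = -5182407 + (101*(-1/6849) - 7828)/(-23466 + 16771) = -5182407 + (-101/6849 - 7828)/(-6695) = -5182407 - 53614073/6849*(-1/6695) = -5182407 + 53614073/45854055 = -237634321996312/45854055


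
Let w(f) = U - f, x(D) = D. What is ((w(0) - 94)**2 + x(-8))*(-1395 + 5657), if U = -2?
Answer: 39244496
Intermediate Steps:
w(f) = -2 - f
((w(0) - 94)**2 + x(-8))*(-1395 + 5657) = (((-2 - 1*0) - 94)**2 - 8)*(-1395 + 5657) = (((-2 + 0) - 94)**2 - 8)*4262 = ((-2 - 94)**2 - 8)*4262 = ((-96)**2 - 8)*4262 = (9216 - 8)*4262 = 9208*4262 = 39244496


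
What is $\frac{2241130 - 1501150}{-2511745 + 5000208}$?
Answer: $\frac{739980}{2488463} \approx 0.29736$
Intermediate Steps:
$\frac{2241130 - 1501150}{-2511745 + 5000208} = \frac{739980}{2488463}$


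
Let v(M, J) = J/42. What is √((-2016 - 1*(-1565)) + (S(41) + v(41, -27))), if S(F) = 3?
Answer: I*√87934/14 ≈ 21.181*I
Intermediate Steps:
v(M, J) = J/42 (v(M, J) = J*(1/42) = J/42)
√((-2016 - 1*(-1565)) + (S(41) + v(41, -27))) = √((-2016 - 1*(-1565)) + (3 + (1/42)*(-27))) = √((-2016 + 1565) + (3 - 9/14)) = √(-451 + 33/14) = √(-6281/14) = I*√87934/14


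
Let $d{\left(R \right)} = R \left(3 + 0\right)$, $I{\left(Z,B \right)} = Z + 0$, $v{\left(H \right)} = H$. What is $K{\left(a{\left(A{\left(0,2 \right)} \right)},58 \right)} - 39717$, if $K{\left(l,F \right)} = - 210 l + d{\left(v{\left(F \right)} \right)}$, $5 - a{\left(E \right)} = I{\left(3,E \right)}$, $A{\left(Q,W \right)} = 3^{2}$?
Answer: $-39963$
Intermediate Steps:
$I{\left(Z,B \right)} = Z$
$A{\left(Q,W \right)} = 9$
$a{\left(E \right)} = 2$ ($a{\left(E \right)} = 5 - 3 = 2$)
$d{\left(R \right)} = 3 R$ ($d{\left(R \right)} = R 3 = 3 R$)
$K{\left(l,F \right)} = - 210 l + 3 F$
$K{\left(a{\left(A{\left(0,2 \right)} \right)},58 \right)} - 39717 = \left(\left(-210\right) 2 + 3 \cdot 58\right) - 39717 = \left(-420 + 174\right) - 39717 = -246 - 39717 = -39963$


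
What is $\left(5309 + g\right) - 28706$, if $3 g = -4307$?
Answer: $- \frac{74498}{3} \approx -24833.0$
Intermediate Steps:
$g = - \frac{4307}{3}$ ($g = \frac{1}{3} \left(-4307\right) = - \frac{4307}{3} \approx -1435.7$)
$\left(5309 + g\right) - 28706 = \left(5309 - \frac{4307}{3}\right) - 28706 = \frac{11620}{3} - 28706 = - \frac{74498}{3}$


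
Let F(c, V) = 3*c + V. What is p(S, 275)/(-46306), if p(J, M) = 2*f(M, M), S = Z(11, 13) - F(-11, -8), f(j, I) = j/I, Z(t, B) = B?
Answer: -1/23153 ≈ -4.3191e-5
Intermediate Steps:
F(c, V) = V + 3*c
S = 54 (S = 13 - (-8 + 3*(-11)) = 13 - (-8 - 33) = 13 - 1*(-41) = 13 + 41 = 54)
p(J, M) = 2 (p(J, M) = 2*(M/M) = 2*1 = 2)
p(S, 275)/(-46306) = 2/(-46306) = 2*(-1/46306) = -1/23153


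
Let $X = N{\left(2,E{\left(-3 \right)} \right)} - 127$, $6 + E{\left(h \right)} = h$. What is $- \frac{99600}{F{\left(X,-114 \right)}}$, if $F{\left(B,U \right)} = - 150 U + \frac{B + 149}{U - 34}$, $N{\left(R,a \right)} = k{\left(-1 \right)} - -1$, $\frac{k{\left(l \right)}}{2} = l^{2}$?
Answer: $- \frac{589632}{101231} \approx -5.8246$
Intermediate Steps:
$k{\left(l \right)} = 2 l^{2}$
$E{\left(h \right)} = -6 + h$
$N{\left(R,a \right)} = 3$ ($N{\left(R,a \right)} = 2 \left(-1\right)^{2} - -1 = 2 \cdot 1 + 1 = 2 + 1 = 3$)
$X = -124$ ($X = 3 - 127 = -124$)
$F{\left(B,U \right)} = - 150 U + \frac{149 + B}{-34 + U}$
$- \frac{99600}{F{\left(X,-114 \right)}} = - \frac{99600}{\frac{1}{-34 - 114} \left(149 - 124 - 150 \left(-114\right)^{2} + 5100 \left(-114\right)\right)} = - \frac{99600}{\frac{1}{-148} \left(149 - 124 - 1949400 - 581400\right)} = - \frac{99600}{\left(- \frac{1}{148}\right) \left(149 - 124 - 1949400 - 581400\right)} = - \frac{99600}{\left(- \frac{1}{148}\right) \left(-2530775\right)} = - \frac{99600}{\frac{2530775}{148}} = \left(-99600\right) \frac{148}{2530775} = - \frac{589632}{101231}$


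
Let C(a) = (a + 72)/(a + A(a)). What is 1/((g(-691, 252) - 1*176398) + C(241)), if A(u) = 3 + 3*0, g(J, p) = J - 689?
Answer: -244/43377519 ≈ -5.6250e-6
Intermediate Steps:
g(J, p) = -689 + J
A(u) = 3 (A(u) = 3 + 0 = 3)
C(a) = (72 + a)/(3 + a) (C(a) = (a + 72)/(a + 3) = (72 + a)/(3 + a))
1/((g(-691, 252) - 1*176398) + C(241)) = 1/(((-689 - 691) - 1*176398) + (72 + 241)/(3 + 241)) = 1/((-1380 - 176398) + 313/244) = 1/(-177778 + (1/244)*313) = 1/(-177778 + 313/244) = 1/(-43377519/244) = -244/43377519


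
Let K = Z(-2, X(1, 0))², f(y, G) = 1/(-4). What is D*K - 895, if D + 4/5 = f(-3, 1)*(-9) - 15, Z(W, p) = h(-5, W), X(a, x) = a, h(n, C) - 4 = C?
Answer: -4746/5 ≈ -949.20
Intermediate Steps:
h(n, C) = 4 + C
Z(W, p) = 4 + W
f(y, G) = -¼
D = -271/20 (D = -⅘ + (-¼*(-9) - 15) = -⅘ + (9/4 - 15) = -⅘ - 51/4 = -271/20 ≈ -13.550)
K = 4 (K = (4 - 2)² = 2² = 4)
D*K - 895 = -271/20*4 - 895 = -271/5 - 895 = -4746/5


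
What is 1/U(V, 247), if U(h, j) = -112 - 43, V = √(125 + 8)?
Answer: -1/155 ≈ -0.0064516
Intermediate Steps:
V = √133 ≈ 11.533
U(h, j) = -155
1/U(V, 247) = 1/(-155) = -1/155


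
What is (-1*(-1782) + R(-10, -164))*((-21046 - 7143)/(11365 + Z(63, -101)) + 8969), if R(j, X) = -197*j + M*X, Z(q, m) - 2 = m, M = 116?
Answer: -771362490340/5633 ≈ -1.3694e+8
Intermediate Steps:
Z(q, m) = 2 + m
R(j, X) = -197*j + 116*X
(-1*(-1782) + R(-10, -164))*((-21046 - 7143)/(11365 + Z(63, -101)) + 8969) = (-1*(-1782) + (-197*(-10) + 116*(-164)))*((-21046 - 7143)/(11365 + (2 - 101)) + 8969) = (1782 + (1970 - 19024))*(-28189/(11365 - 99) + 8969) = (1782 - 17054)*(-28189/11266 + 8969) = -15272*(-28189*1/11266 + 8969) = -15272*(-28189/11266 + 8969) = -15272*101016565/11266 = -771362490340/5633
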